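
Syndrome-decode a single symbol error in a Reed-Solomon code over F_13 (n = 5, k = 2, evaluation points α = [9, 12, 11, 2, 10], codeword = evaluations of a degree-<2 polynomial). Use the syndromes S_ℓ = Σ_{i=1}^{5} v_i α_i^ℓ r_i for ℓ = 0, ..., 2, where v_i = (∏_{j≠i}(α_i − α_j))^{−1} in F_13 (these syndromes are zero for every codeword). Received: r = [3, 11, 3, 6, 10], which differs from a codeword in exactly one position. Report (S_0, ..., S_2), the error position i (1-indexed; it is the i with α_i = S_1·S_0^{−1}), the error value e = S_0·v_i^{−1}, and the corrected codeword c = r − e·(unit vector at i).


S = (8, 10, 6), error at position 3, error magnitude e = 12, c = [3, 11, 4, 6, 10].

Step 1: column multipliers v_i = (∏_{j≠i}(α_i − α_j))^{−1} mod 13.
  i = 1 (α = 9): (9−12)(9−11)(9−2)(9−10) = (−3)·(−2)·7·(−1) = −42 ≡ 10, so v_1 = 10^{−1} = 4 (mod 13).
  i = 2 (α = 12): (12−9)(12−11)(12−2)(12−10) = 3·1·10·2 = 60 ≡ 8, so v_2 = 8^{−1} = 5 (mod 13).
  i = 3 (α = 11): (11−9)(11−12)(11−2)(11−10) = 2·(−1)·9·1 = −18 ≡ 8, so v_3 = 8^{−1} = 5 (mod 13).
  i = 4 (α = 2): (2−9)(2−12)(2−11)(2−10) = (−7)·(−10)·(−9)·(−8) = 5040 ≡ 9, so v_4 = 9^{−1} = 3 (mod 13).
  i = 5 (α = 10): (10−9)(10−12)(10−11)(10−2) = 1·(−2)·(−1)·8 = 16 ≡ 3, so v_5 = 3^{−1} = 9 (mod 13).
  v = [4, 5, 5, 3, 9].
Step 2: syndromes of r = [3, 11, 3, 6, 10] (all sums mod 13).
  S_0 = Σ v_i r_i = 4·3 + 5·11 + 5·3 + 3·6 + 9·10 = 190 ≡ 8.
  S_1 = Σ v_i α_i r_i = 4·9·3 + 5·12·11 + 5·11·3 + 3·2·6 + 9·10·10 = 1869 ≡ 10.
  α_i^2 mod 13 = [3, 1, 4, 4, 9].
  S_2 = Σ v_i α_i^2 r_i = 4·3·3 + 5·1·11 + 5·4·3 + 3·4·6 + 9·9·10 = 1033 ≡ 6.
  S = (8, 10, 6) ≠ 0, so r is not a codeword (an error is present).
Step 3: locate the error. For a single error e at position i, S_ℓ = v_i·e·α_i^ℓ, so α_err = S_1/S_0.
  S_0^{−1} = 8^{−1} = 5 (mod 13), so α_err = 10·5 = 50 ≡ 11 = α_3. Error position i = 3.
  Consistency check: S_2/S_1 = 6·4 = 24 ≡ 11 = α_err ✓ (single-error assumption holds).
Step 4: error magnitude e = S_0/v_3 = S_0·∏_{j≠3}(α_3 − α_j) = 8·8 = 64 ≡ 12 (mod 13).
Step 5: correct position 3: c_3 = r_3 − e = 3 − 12 ≡ 4 (mod 13). Hence c = [3, 11, 4, 6, 10].
  Check: interpolating c through the α_i gives m(x) = 5 + 7·x (degree < 2) with m(α_i) = c_i for every i, so c is indeed a codeword.


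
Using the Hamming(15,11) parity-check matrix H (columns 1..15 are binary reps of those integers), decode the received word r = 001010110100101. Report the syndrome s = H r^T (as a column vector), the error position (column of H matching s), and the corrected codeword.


s = (0, 0, 0, 1)^T, error position = 1, corrected codeword c = 101010110100101

Compute s = H r^T mod 2 one row at a time:
  s_1 = 1 + 0 + 1 + 0 + 0 + 1 + 0 + 1 = 4 ≡ 0 (mod 2).
  s_2 = 0 + 1 + 0 + 1 + 0 + 1 + 0 + 1 = 4 ≡ 0 (mod 2).
  s_3 = 0 + 1 + 0 + 1 + 1 + 0 + 0 + 1 = 4 ≡ 0 (mod 2).
  s_4 = 0 + 1 + 1 + 1 + 0 + 0 + 1 + 1 = 5 ≡ 1 (mod 2).
s = (0, 0, 0, 1)^T — this equals column 1 of H (binary 0001), so error is at position 1.
Correct: flip bit 1 of r = 001010110100101 to get c = 101010110100101.


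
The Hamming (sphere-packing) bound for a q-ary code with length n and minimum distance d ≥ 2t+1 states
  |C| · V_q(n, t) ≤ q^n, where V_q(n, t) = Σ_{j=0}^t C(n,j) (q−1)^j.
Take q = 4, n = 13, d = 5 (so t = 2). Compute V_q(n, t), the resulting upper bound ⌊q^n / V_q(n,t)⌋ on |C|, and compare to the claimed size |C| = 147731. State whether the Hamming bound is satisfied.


V_q(n, t) = 742, q^n = 67108864, Hamming bound = 90443, |C| = 147731 > bound (violated).

Step 1: Compute V_q(n, t) = Σ_{j=0}^2 C(n, j) (q−1)^j.
  j = 0: C(13,0)·(3)^0 = 1·1 = 1.
  j = 1: C(13,1)·(3)^1 = 13·3 = 39.
  j = 2: C(13,2)·(3)^2 = 78·9 = 702.
  V_q(n, t) = 1 + 39 + 702 = 742.
Step 2: q^n = 4^13 = 67108864.
Step 3: Hamming bound ⌊q^n / V_q(n,t)⌋ = ⌊67108864/742⌋ = 90443.
Step 4: Compare |C| = 147731 to 90443: violated.
The claimed |C| lies above the Hamming bound, so no 4-ary code of length 13 with d ≥ 5 can have 147731 codewords.


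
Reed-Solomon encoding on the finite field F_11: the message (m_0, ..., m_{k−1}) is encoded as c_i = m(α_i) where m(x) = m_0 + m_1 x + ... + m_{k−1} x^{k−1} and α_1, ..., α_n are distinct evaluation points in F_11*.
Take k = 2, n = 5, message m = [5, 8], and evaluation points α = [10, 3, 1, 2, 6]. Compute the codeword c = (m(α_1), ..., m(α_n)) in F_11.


c = [8, 7, 2, 10, 9]

Message polynomial: m(x) = 5 + 8·x (mod 11).
For each evaluation point α_i, compute m(α_i) mod 11:
  α_1 = 10: Horner steps 8 → 8, so m(10) = 8.
  α_2 = 3: Horner steps 8 → 7, so m(3) = 7.
  α_3 = 1: Horner steps 8 → 2, so m(1) = 2.
  α_4 = 2: Horner steps 8 → 10, so m(2) = 10.
  α_5 = 6: Horner steps 8 → 9, so m(6) = 9.
Codeword c = [8, 7, 2, 10, 9] ∈ F_11^5.


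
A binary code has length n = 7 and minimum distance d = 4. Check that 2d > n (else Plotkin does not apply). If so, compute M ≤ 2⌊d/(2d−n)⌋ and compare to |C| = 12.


Plotkin bound M ≤ 8; given |C| = 12 > bound (violated).

Check applicability: 2d = 8, n = 7.
2d − n = 1 > 0, so Plotkin applies.
Compute d/(2d−n) = 4/1 ≈ 4.0000.
⌊d/(2d−n)⌋ = 4.
Plotkin bound: M ≤ 2·4 = 8.
Given |C| = 12, check: VIOLATED.
This |C| is above the Plotkin bound, so no binary code with n = 7, d = 4 and 12 codewords exists.


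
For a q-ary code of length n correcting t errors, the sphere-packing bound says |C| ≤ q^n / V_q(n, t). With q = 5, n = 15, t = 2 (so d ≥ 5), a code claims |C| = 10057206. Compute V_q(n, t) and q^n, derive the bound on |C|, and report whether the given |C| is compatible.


V_q(n, t) = 1741, q^n = 30517578125, Hamming bound = 17528764, |C| = 10057206 ≤ bound (satisfied).

Step 1: Compute V_q(n, t) = Σ_{j=0}^2 C(n, j) (q−1)^j.
  j = 0: C(15,0)·(4)^0 = 1·1 = 1.
  j = 1: C(15,1)·(4)^1 = 15·4 = 60.
  j = 2: C(15,2)·(4)^2 = 105·16 = 1680.
  V_q(n, t) = 1 + 60 + 1680 = 1741.
Step 2: q^n = 5^15 = 30517578125.
Step 3: Hamming bound ⌊q^n / V_q(n,t)⌋ = ⌊30517578125/1741⌋ = 17528764.
Step 4: Compare |C| = 10057206 to 17528764: satisfied.
The claimed |C| lies below the Hamming bound.


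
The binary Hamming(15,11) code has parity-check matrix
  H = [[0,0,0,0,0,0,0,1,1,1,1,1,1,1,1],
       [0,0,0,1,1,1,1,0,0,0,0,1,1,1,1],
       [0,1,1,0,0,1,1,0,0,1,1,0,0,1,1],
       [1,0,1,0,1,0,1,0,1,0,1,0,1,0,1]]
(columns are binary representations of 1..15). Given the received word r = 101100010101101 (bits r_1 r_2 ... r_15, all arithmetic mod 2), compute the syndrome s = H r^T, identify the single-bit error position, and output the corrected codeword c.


s = (1, 0, 1, 0)^T, error position = 10, corrected codeword c = 101100010001101

Compute s = H r^T mod 2 one row at a time:
  s_1 = 1 + 0 + 1 + 0 + 1 + 1 + 0 + 1 = 5 ≡ 1 (mod 2).
  s_2 = 1 + 0 + 0 + 0 + 1 + 1 + 0 + 1 = 4 ≡ 0 (mod 2).
  s_3 = 0 + 1 + 0 + 0 + 1 + 0 + 0 + 1 = 3 ≡ 1 (mod 2).
  s_4 = 1 + 1 + 0 + 0 + 0 + 0 + 1 + 1 = 4 ≡ 0 (mod 2).
s = (1, 0, 1, 0)^T — this equals column 10 of H (binary 1010), so error is at position 10.
Correct: flip bit 10 of r = 101100010101101 to get c = 101100010001101.


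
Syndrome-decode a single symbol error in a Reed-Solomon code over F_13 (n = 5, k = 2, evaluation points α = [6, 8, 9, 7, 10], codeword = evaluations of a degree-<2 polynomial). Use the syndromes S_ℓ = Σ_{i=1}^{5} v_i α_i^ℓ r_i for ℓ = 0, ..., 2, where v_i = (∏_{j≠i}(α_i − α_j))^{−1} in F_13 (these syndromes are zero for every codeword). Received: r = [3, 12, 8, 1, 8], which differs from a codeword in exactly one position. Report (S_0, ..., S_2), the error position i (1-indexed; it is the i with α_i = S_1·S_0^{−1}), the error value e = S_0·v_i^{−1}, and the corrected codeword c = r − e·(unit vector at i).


S = (9, 3, 1), error at position 3, error magnitude e = 11, c = [3, 12, 10, 1, 8].

Step 1: column multipliers v_i = (∏_{j≠i}(α_i − α_j))^{−1} mod 13.
  i = 1 (α = 6): (6−8)(6−9)(6−7)(6−10) = (−2)·(−3)·(−1)·(−4) = 24 ≡ 11, so v_1 = 11^{−1} = 6 (mod 13).
  i = 2 (α = 8): (8−6)(8−9)(8−7)(8−10) = 2·(−1)·1·(−2) = 4 ≡ 4, so v_2 = 4^{−1} = 10 (mod 13).
  i = 3 (α = 9): (9−6)(9−8)(9−7)(9−10) = 3·1·2·(−1) = −6 ≡ 7, so v_3 = 7^{−1} = 2 (mod 13).
  i = 4 (α = 7): (7−6)(7−8)(7−9)(7−10) = 1·(−1)·(−2)·(−3) = −6 ≡ 7, so v_4 = 7^{−1} = 2 (mod 13).
  i = 5 (α = 10): (10−6)(10−8)(10−9)(10−7) = 4·2·1·3 = 24 ≡ 11, so v_5 = 11^{−1} = 6 (mod 13).
  v = [6, 10, 2, 2, 6].
Step 2: syndromes of r = [3, 12, 8, 1, 8] (all sums mod 13).
  S_0 = Σ v_i r_i = 6·3 + 10·12 + 2·8 + 2·1 + 6·8 = 204 ≡ 9.
  S_1 = Σ v_i α_i r_i = 6·6·3 + 10·8·12 + 2·9·8 + 2·7·1 + 6·10·8 = 1706 ≡ 3.
  α_i^2 mod 13 = [10, 12, 3, 10, 9].
  S_2 = Σ v_i α_i^2 r_i = 6·10·3 + 10·12·12 + 2·3·8 + 2·10·1 + 6·9·8 = 2120 ≡ 1.
  S = (9, 3, 1) ≠ 0, so r is not a codeword (an error is present).
Step 3: locate the error. For a single error e at position i, S_ℓ = v_i·e·α_i^ℓ, so α_err = S_1/S_0.
  S_0^{−1} = 9^{−1} = 3 (mod 13), so α_err = 3·3 = 9 ≡ 9 = α_3. Error position i = 3.
  Consistency check: S_2/S_1 = 1·9 = 9 ≡ 9 = α_err ✓ (single-error assumption holds).
Step 4: error magnitude e = S_0/v_3 = S_0·∏_{j≠3}(α_3 − α_j) = 9·7 = 63 ≡ 11 (mod 13).
Step 5: correct position 3: c_3 = r_3 − e = 8 − 11 ≡ 10 (mod 13). Hence c = [3, 12, 10, 1, 8].
  Check: interpolating c through the α_i gives m(x) = 2 + 11·x (degree < 2) with m(α_i) = c_i for every i, so c is indeed a codeword.


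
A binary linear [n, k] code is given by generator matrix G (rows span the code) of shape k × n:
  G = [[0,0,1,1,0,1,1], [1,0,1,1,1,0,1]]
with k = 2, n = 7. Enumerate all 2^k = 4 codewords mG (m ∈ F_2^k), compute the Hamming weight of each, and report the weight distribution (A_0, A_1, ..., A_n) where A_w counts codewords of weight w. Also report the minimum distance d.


Weight distribution: A_0 = 1, A_3 = 1, A_4 = 1, A_5 = 1. Minimum distance d = 3.

Enumerate all 2^2 = 4 messages m ∈ F_2^2.
For each, compute codeword c = mG in F_2^7, then tally its weight.
  m = 00 → c = 0000000, weight = 0.
  m = 10 → c = 0011011, weight = 4.
  m = 01 → c = 1011101, weight = 5.
  m = 11 → c = 1000110, weight = 3.
Tally weights:
  weight 0: 1 codewords.
  weight 3: 1 codewords.
  weight 4: 1 codewords.
  weight 5: 1 codewords.
Minimum distance d = smallest w > 0 with A_w > 0 = 3.
Sanity: Σ A_w = 4 = 2^2 = 4 ✓.


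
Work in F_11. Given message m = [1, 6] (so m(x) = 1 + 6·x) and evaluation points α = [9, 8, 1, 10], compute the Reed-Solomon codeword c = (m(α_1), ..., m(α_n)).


c = [0, 5, 7, 6]

Message polynomial: m(x) = 1 + 6·x (mod 11).
For each evaluation point α_i, compute m(α_i) mod 11:
  α_1 = 9: Horner steps 6 → 0, so m(9) = 0.
  α_2 = 8: Horner steps 6 → 5, so m(8) = 5.
  α_3 = 1: Horner steps 6 → 7, so m(1) = 7.
  α_4 = 10: Horner steps 6 → 6, so m(10) = 6.
Codeword c = [0, 5, 7, 6] ∈ F_11^4.


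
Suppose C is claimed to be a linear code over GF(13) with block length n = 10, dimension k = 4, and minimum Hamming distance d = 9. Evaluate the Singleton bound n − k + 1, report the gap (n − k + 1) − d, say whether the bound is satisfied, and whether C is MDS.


Singleton RHS = n − k + 1 = 7, slack = -2, bound violated (no such code; not MDS).

Singleton bound: d ≤ n − k + 1.
Here n = 10, k = 4, so n − k + 1 = 7.
Given d = 9, check d ≤ 7: NO.
Slack = (n − k + 1) − d = -2.
The slack is negative: d = 9 exceeds n − k + 1 = 7 by 2, so the Singleton bound is violated and no linear [10, 4, 9]_13 code can exist. In particular it is not MDS (MDS requires d = n − k + 1 exactly).
Description: the claimed parameters are [10, 4, 9]_13; such a code would be impossible (violates the Singleton bound).


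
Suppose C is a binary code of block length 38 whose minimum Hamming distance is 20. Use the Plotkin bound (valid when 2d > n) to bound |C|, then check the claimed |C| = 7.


Plotkin bound M ≤ 20; given |C| = 7 ≤ bound (satisfied).

Check applicability: 2d = 40, n = 38.
2d − n = 2 > 0, so Plotkin applies.
Compute d/(2d−n) = 20/2 ≈ 10.0000.
⌊d/(2d−n)⌋ = 10.
Plotkin bound: M ≤ 2·10 = 20.
Given |C| = 7, check: satisfied.
This |C| is below the Plotkin bound.


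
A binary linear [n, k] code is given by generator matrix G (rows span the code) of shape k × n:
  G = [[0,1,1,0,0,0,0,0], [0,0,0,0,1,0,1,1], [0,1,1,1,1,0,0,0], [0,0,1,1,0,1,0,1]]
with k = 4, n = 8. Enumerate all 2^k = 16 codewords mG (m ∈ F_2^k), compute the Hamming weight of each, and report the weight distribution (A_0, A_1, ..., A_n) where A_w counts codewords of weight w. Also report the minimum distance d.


Weight distribution: A_0 = 1, A_2 = 2, A_3 = 4, A_4 = 5, A_5 = 4. Minimum distance d = 2.

Enumerate all 2^4 = 16 messages m ∈ F_2^4.
For each, compute codeword c = mG in F_2^8, then tally its weight.
  m = 0000 → c = 00000000, weight = 0.
  m = 1000 → c = 01100000, weight = 2.
  m = 0100 → c = 00001011, weight = 3.
  m = 1100 → c = 01101011, weight = 5.
  m = 0010 → c = 01111000, weight = 4.
  m = 1010 → c = 00011000, weight = 2.
  m = 0110 → c = 01110011, weight = 5.
  m = 1110 → c = 00010011, weight = 3.
  m = 0001 → c = 00110101, weight = 4.
  m = 1001 → c = 01010101, weight = 4.
  m = 0101 → c = 00111110, weight = 5.
  m = 1101 → c = 01011110, weight = 5.
  m = 0011 → c = 01001101, weight = 4.
  m = 1011 → c = 00101101, weight = 4.
  m = 0111 → c = 01000110, weight = 3.
  m = 1111 → c = 00100110, weight = 3.
Tally weights:
  weight 0: 1 codewords.
  weight 2: 2 codewords.
  weight 3: 4 codewords.
  weight 4: 5 codewords.
  weight 5: 4 codewords.
Minimum distance d = smallest w > 0 with A_w > 0 = 2.
Sanity: Σ A_w = 16 = 2^4 = 16 ✓.


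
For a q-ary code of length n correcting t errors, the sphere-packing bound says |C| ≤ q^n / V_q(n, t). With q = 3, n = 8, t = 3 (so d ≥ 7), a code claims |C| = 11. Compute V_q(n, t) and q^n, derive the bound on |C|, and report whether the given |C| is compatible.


V_q(n, t) = 577, q^n = 6561, Hamming bound = 11, |C| = 11 ≤ bound (satisfied).

Step 1: Compute V_q(n, t) = Σ_{j=0}^3 C(n, j) (q−1)^j.
  j = 0: C(8,0)·(2)^0 = 1·1 = 1.
  j = 1: C(8,1)·(2)^1 = 8·2 = 16.
  j = 2: C(8,2)·(2)^2 = 28·4 = 112.
  j = 3: C(8,3)·(2)^3 = 56·8 = 448.
  V_q(n, t) = 1 + 16 + 112 + 448 = 577.
Step 2: q^n = 3^8 = 6561.
Step 3: Hamming bound ⌊q^n / V_q(n,t)⌋ = ⌊6561/577⌋ = 11.
Step 4: Compare |C| = 11 to 11: satisfied.
The claimed |C| lies at the Hamming bound (tight).


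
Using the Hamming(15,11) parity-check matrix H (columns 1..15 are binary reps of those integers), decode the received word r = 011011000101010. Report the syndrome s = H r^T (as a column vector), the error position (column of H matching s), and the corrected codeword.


s = (1, 0, 1, 0)^T, error position = 10, corrected codeword c = 011011000001010

Compute s = H r^T mod 2 one row at a time:
  s_1 = 0 + 0 + 1 + 0 + 1 + 0 + 1 + 0 = 3 ≡ 1 (mod 2).
  s_2 = 0 + 1 + 1 + 0 + 1 + 0 + 1 + 0 = 4 ≡ 0 (mod 2).
  s_3 = 1 + 1 + 1 + 0 + 1 + 0 + 1 + 0 = 5 ≡ 1 (mod 2).
  s_4 = 0 + 1 + 1 + 0 + 0 + 0 + 0 + 0 = 2 ≡ 0 (mod 2).
s = (1, 0, 1, 0)^T — this equals column 10 of H (binary 1010), so error is at position 10.
Correct: flip bit 10 of r = 011011000101010 to get c = 011011000001010.


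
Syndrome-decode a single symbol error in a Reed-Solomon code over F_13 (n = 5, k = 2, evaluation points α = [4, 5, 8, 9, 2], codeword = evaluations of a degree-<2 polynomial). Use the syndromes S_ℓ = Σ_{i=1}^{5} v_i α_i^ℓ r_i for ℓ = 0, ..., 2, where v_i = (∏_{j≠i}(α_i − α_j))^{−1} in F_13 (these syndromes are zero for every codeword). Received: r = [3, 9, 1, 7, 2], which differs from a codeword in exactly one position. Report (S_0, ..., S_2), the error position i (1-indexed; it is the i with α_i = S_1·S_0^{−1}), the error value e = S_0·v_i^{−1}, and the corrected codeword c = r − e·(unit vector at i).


S = (10, 7, 1), error at position 5, error magnitude e = 11, c = [3, 9, 1, 7, 4].

Step 1: column multipliers v_i = (∏_{j≠i}(α_i − α_j))^{−1} mod 13.
  i = 1 (α = 4): (4−5)(4−8)(4−9)(4−2) = (−1)·(−4)·(−5)·2 = −40 ≡ 12, so v_1 = 12^{−1} = 12 (mod 13).
  i = 2 (α = 5): (5−4)(5−8)(5−9)(5−2) = 1·(−3)·(−4)·3 = 36 ≡ 10, so v_2 = 10^{−1} = 4 (mod 13).
  i = 3 (α = 8): (8−4)(8−5)(8−9)(8−2) = 4·3·(−1)·6 = −72 ≡ 6, so v_3 = 6^{−1} = 11 (mod 13).
  i = 4 (α = 9): (9−4)(9−5)(9−8)(9−2) = 5·4·1·7 = 140 ≡ 10, so v_4 = 10^{−1} = 4 (mod 13).
  i = 5 (α = 2): (2−4)(2−5)(2−8)(2−9) = (−2)·(−3)·(−6)·(−7) = 252 ≡ 5, so v_5 = 5^{−1} = 8 (mod 13).
  v = [12, 4, 11, 4, 8].
Step 2: syndromes of r = [3, 9, 1, 7, 2] (all sums mod 13).
  S_0 = Σ v_i r_i = 12·3 + 4·9 + 11·1 + 4·7 + 8·2 = 127 ≡ 10.
  S_1 = Σ v_i α_i r_i = 12·4·3 + 4·5·9 + 11·8·1 + 4·9·7 + 8·2·2 = 696 ≡ 7.
  α_i^2 mod 13 = [3, 12, 12, 3, 4].
  S_2 = Σ v_i α_i^2 r_i = 12·3·3 + 4·12·9 + 11·12·1 + 4·3·7 + 8·4·2 = 820 ≡ 1.
  S = (10, 7, 1) ≠ 0, so r is not a codeword (an error is present).
Step 3: locate the error. For a single error e at position i, S_ℓ = v_i·e·α_i^ℓ, so α_err = S_1/S_0.
  S_0^{−1} = 10^{−1} = 4 (mod 13), so α_err = 7·4 = 28 ≡ 2 = α_5. Error position i = 5.
  Consistency check: S_2/S_1 = 1·2 = 2 ≡ 2 = α_err ✓ (single-error assumption holds).
Step 4: error magnitude e = S_0/v_5 = S_0·∏_{j≠5}(α_5 − α_j) = 10·5 = 50 ≡ 11 (mod 13).
Step 5: correct position 5: c_5 = r_5 − e = 2 − 11 ≡ 4 (mod 13). Hence c = [3, 9, 1, 7, 4].
  Check: interpolating c through the α_i gives m(x) = 5 + 6·x (degree < 2) with m(α_i) = c_i for every i, so c is indeed a codeword.


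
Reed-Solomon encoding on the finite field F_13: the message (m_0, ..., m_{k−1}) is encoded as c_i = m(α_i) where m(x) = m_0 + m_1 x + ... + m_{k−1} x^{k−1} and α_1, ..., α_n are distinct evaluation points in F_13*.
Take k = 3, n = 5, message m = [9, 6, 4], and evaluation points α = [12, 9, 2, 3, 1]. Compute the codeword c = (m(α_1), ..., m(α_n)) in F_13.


c = [7, 10, 11, 11, 6]

Message polynomial: m(x) = 9 + 6·x + 4·x^2 (mod 13).
For each evaluation point α_i, compute m(α_i) mod 13:
  α_1 = 12: Horner steps 4 → 2 → 7, so m(12) = 7.
  α_2 = 9: Horner steps 4 → 3 → 10, so m(9) = 10.
  α_3 = 2: Horner steps 4 → 1 → 11, so m(2) = 11.
  α_4 = 3: Horner steps 4 → 5 → 11, so m(3) = 11.
  α_5 = 1: Horner steps 4 → 10 → 6, so m(1) = 6.
Codeword c = [7, 10, 11, 11, 6] ∈ F_13^5.


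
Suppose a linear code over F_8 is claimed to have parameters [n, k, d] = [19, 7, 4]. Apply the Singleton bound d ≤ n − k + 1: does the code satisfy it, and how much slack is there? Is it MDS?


Singleton RHS = n − k + 1 = 13, slack = 9, bound satisfied, not MDS.

Singleton bound: d ≤ n − k + 1.
Here n = 19, k = 7, so n − k + 1 = 13.
Given d = 4, check d ≤ 13: YES.
Slack = (n − k + 1) − d = 9.
The code is NOT MDS (slack = 9 > 0).
Description: the claimed parameters are [19, 7, 4]_8; such a code would be non-MDS.


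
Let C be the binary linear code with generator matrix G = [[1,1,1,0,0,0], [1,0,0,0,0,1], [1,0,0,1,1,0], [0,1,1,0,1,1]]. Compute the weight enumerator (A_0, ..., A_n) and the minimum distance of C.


Weight distribution: A_0 = 1, A_1 = 1, A_2 = 3, A_3 = 6, A_4 = 3, A_5 = 1, A_6 = 1. Minimum distance d = 1.

Enumerate all 2^4 = 16 messages m ∈ F_2^4.
For each, compute codeword c = mG in F_2^6, then tally its weight.
  m = 0000 → c = 000000, weight = 0.
  m = 1000 → c = 111000, weight = 3.
  m = 0100 → c = 100001, weight = 2.
  m = 1100 → c = 011001, weight = 3.
  m = 0010 → c = 100110, weight = 3.
  m = 1010 → c = 011110, weight = 4.
  m = 0110 → c = 000111, weight = 3.
  m = 1110 → c = 111111, weight = 6.
  m = 0001 → c = 011011, weight = 4.
  m = 1001 → c = 100011, weight = 3.
  m = 0101 → c = 111010, weight = 4.
  m = 1101 → c = 000010, weight = 1.
  m = 0011 → c = 111101, weight = 5.
  m = 1011 → c = 000101, weight = 2.
  m = 0111 → c = 011100, weight = 3.
  m = 1111 → c = 100100, weight = 2.
Tally weights:
  weight 0: 1 codewords.
  weight 1: 1 codewords.
  weight 2: 3 codewords.
  weight 3: 6 codewords.
  weight 4: 3 codewords.
  weight 5: 1 codewords.
  weight 6: 1 codewords.
Minimum distance d = smallest w > 0 with A_w > 0 = 1.
Sanity: Σ A_w = 16 = 2^4 = 16 ✓.


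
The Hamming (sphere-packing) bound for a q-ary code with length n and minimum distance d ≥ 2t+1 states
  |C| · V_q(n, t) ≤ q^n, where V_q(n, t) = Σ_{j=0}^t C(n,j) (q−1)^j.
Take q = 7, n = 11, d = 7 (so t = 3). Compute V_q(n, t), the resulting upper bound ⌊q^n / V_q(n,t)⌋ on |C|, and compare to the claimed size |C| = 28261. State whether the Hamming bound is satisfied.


V_q(n, t) = 37687, q^n = 1977326743, Hamming bound = 52467, |C| = 28261 ≤ bound (satisfied).

Step 1: Compute V_q(n, t) = Σ_{j=0}^3 C(n, j) (q−1)^j.
  j = 0: C(11,0)·(6)^0 = 1·1 = 1.
  j = 1: C(11,1)·(6)^1 = 11·6 = 66.
  j = 2: C(11,2)·(6)^2 = 55·36 = 1980.
  j = 3: C(11,3)·(6)^3 = 165·216 = 35640.
  V_q(n, t) = 1 + 66 + 1980 + 35640 = 37687.
Step 2: q^n = 7^11 = 1977326743.
Step 3: Hamming bound ⌊q^n / V_q(n,t)⌋ = ⌊1977326743/37687⌋ = 52467.
Step 4: Compare |C| = 28261 to 52467: satisfied.
The claimed |C| lies below the Hamming bound.


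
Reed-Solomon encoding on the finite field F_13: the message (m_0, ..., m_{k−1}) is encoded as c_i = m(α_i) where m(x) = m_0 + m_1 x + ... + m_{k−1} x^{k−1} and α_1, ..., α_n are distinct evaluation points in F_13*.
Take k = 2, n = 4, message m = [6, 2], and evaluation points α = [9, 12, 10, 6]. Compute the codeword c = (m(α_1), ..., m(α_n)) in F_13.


c = [11, 4, 0, 5]

Message polynomial: m(x) = 6 + 2·x (mod 13).
For each evaluation point α_i, compute m(α_i) mod 13:
  α_1 = 9: Horner steps 2 → 11, so m(9) = 11.
  α_2 = 12: Horner steps 2 → 4, so m(12) = 4.
  α_3 = 10: Horner steps 2 → 0, so m(10) = 0.
  α_4 = 6: Horner steps 2 → 5, so m(6) = 5.
Codeword c = [11, 4, 0, 5] ∈ F_13^4.


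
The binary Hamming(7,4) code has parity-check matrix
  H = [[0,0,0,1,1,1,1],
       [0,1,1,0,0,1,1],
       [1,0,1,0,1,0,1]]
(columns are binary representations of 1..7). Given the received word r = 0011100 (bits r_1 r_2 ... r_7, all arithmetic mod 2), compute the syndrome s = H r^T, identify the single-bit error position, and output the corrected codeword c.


s = (0, 1, 0)^T, error position = 2, corrected codeword c = 0111100

Compute s = H r^T mod 2 one row at a time:
  s_1 = 1 + 1 + 0 + 0 = 2 ≡ 0 (mod 2).
  s_2 = 0 + 1 + 0 + 0 = 1 ≡ 1 (mod 2).
  s_3 = 0 + 1 + 1 + 0 = 2 ≡ 0 (mod 2).
s = (0, 1, 0)^T — this equals column 2 of H (binary 010), so error is at position 2.
Correct: flip bit 2 of r = 0011100 to get c = 0111100.


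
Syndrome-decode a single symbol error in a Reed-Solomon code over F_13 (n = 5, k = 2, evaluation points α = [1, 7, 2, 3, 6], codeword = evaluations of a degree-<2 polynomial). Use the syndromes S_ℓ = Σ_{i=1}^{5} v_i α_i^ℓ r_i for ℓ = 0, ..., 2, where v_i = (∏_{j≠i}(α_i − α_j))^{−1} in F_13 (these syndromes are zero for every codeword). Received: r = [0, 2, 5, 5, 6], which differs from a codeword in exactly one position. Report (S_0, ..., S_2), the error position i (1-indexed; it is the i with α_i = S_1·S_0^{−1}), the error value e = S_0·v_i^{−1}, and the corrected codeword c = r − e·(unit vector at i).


S = (8, 3, 6), error at position 3, error magnitude e = 9, c = [0, 2, 9, 5, 6].

Step 1: column multipliers v_i = (∏_{j≠i}(α_i − α_j))^{−1} mod 13.
  i = 1 (α = 1): (1−7)(1−2)(1−3)(1−6) = (−6)·(−1)·(−2)·(−5) = 60 ≡ 8, so v_1 = 8^{−1} = 5 (mod 13).
  i = 2 (α = 7): (7−1)(7−2)(7−3)(7−6) = 6·5·4·1 = 120 ≡ 3, so v_2 = 3^{−1} = 9 (mod 13).
  i = 3 (α = 2): (2−1)(2−7)(2−3)(2−6) = 1·(−5)·(−1)·(−4) = −20 ≡ 6, so v_3 = 6^{−1} = 11 (mod 13).
  i = 4 (α = 3): (3−1)(3−7)(3−2)(3−6) = 2·(−4)·1·(−3) = 24 ≡ 11, so v_4 = 11^{−1} = 6 (mod 13).
  i = 5 (α = 6): (6−1)(6−7)(6−2)(6−3) = 5·(−1)·4·3 = −60 ≡ 5, so v_5 = 5^{−1} = 8 (mod 13).
  v = [5, 9, 11, 6, 8].
Step 2: syndromes of r = [0, 2, 5, 5, 6] (all sums mod 13).
  S_0 = Σ v_i r_i = 5·0 + 9·2 + 11·5 + 6·5 + 8·6 = 151 ≡ 8.
  S_1 = Σ v_i α_i r_i = 5·1·0 + 9·7·2 + 11·2·5 + 6·3·5 + 8·6·6 = 614 ≡ 3.
  α_i^2 mod 13 = [1, 10, 4, 9, 10].
  S_2 = Σ v_i α_i^2 r_i = 5·1·0 + 9·10·2 + 11·4·5 + 6·9·5 + 8·10·6 = 1150 ≡ 6.
  S = (8, 3, 6) ≠ 0, so r is not a codeword (an error is present).
Step 3: locate the error. For a single error e at position i, S_ℓ = v_i·e·α_i^ℓ, so α_err = S_1/S_0.
  S_0^{−1} = 8^{−1} = 5 (mod 13), so α_err = 3·5 = 15 ≡ 2 = α_3. Error position i = 3.
  Consistency check: S_2/S_1 = 6·9 = 54 ≡ 2 = α_err ✓ (single-error assumption holds).
Step 4: error magnitude e = S_0/v_3 = S_0·∏_{j≠3}(α_3 − α_j) = 8·6 = 48 ≡ 9 (mod 13).
Step 5: correct position 3: c_3 = r_3 − e = 5 − 9 ≡ 9 (mod 13). Hence c = [0, 2, 9, 5, 6].
  Check: interpolating c through the α_i gives m(x) = 4 + 9·x (degree < 2) with m(α_i) = c_i for every i, so c is indeed a codeword.


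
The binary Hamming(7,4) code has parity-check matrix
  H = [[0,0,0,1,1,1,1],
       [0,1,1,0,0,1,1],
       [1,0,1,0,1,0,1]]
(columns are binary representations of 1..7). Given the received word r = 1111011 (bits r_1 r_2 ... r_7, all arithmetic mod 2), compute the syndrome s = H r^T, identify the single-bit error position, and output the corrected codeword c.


s = (1, 0, 1)^T, error position = 5, corrected codeword c = 1111111

Compute s = H r^T mod 2 one row at a time:
  s_1 = 1 + 0 + 1 + 1 = 3 ≡ 1 (mod 2).
  s_2 = 1 + 1 + 1 + 1 = 4 ≡ 0 (mod 2).
  s_3 = 1 + 1 + 0 + 1 = 3 ≡ 1 (mod 2).
s = (1, 0, 1)^T — this equals column 5 of H (binary 101), so error is at position 5.
Correct: flip bit 5 of r = 1111011 to get c = 1111111.


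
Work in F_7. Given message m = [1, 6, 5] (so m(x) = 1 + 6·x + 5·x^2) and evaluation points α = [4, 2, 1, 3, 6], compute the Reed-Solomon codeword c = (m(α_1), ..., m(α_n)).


c = [0, 5, 5, 1, 0]

Message polynomial: m(x) = 1 + 6·x + 5·x^2 (mod 7).
For each evaluation point α_i, compute m(α_i) mod 7:
  α_1 = 4: Horner steps 5 → 5 → 0, so m(4) = 0.
  α_2 = 2: Horner steps 5 → 2 → 5, so m(2) = 5.
  α_3 = 1: Horner steps 5 → 4 → 5, so m(1) = 5.
  α_4 = 3: Horner steps 5 → 0 → 1, so m(3) = 1.
  α_5 = 6: Horner steps 5 → 1 → 0, so m(6) = 0.
Codeword c = [0, 5, 5, 1, 0] ∈ F_7^5.


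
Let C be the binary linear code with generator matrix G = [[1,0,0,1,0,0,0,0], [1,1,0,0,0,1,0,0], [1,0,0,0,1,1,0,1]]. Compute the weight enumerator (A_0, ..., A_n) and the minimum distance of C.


Weight distribution: A_0 = 1, A_2 = 1, A_3 = 3, A_4 = 2, A_5 = 1. Minimum distance d = 2.

Enumerate all 2^3 = 8 messages m ∈ F_2^3.
For each, compute codeword c = mG in F_2^8, then tally its weight.
  m = 000 → c = 00000000, weight = 0.
  m = 100 → c = 10010000, weight = 2.
  m = 010 → c = 11000100, weight = 3.
  m = 110 → c = 01010100, weight = 3.
  m = 001 → c = 10001101, weight = 4.
  m = 101 → c = 00011101, weight = 4.
  m = 011 → c = 01001001, weight = 3.
  m = 111 → c = 11011001, weight = 5.
Tally weights:
  weight 0: 1 codewords.
  weight 2: 1 codewords.
  weight 3: 3 codewords.
  weight 4: 2 codewords.
  weight 5: 1 codewords.
Minimum distance d = smallest w > 0 with A_w > 0 = 2.
Sanity: Σ A_w = 8 = 2^3 = 8 ✓.


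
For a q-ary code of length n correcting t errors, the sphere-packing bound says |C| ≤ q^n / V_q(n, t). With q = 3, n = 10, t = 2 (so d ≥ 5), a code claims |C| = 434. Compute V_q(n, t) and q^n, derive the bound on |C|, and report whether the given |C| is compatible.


V_q(n, t) = 201, q^n = 59049, Hamming bound = 293, |C| = 434 > bound (violated).

Step 1: Compute V_q(n, t) = Σ_{j=0}^2 C(n, j) (q−1)^j.
  j = 0: C(10,0)·(2)^0 = 1·1 = 1.
  j = 1: C(10,1)·(2)^1 = 10·2 = 20.
  j = 2: C(10,2)·(2)^2 = 45·4 = 180.
  V_q(n, t) = 1 + 20 + 180 = 201.
Step 2: q^n = 3^10 = 59049.
Step 3: Hamming bound ⌊q^n / V_q(n,t)⌋ = ⌊59049/201⌋ = 293.
Step 4: Compare |C| = 434 to 293: violated.
The claimed |C| lies above the Hamming bound, so no 3-ary code of length 10 with d ≥ 5 can have 434 codewords.


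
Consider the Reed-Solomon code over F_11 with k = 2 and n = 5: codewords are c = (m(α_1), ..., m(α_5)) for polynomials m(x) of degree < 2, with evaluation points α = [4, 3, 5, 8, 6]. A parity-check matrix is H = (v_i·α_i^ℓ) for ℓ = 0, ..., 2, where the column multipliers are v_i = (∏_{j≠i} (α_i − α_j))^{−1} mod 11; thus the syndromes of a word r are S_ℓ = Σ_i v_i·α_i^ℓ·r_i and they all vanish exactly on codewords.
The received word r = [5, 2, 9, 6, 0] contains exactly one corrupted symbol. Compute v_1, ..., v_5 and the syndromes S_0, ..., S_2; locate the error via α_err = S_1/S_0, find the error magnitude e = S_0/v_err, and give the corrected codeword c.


S = (2, 10, 6), error at position 3, error magnitude e = 1, c = [5, 2, 8, 6, 0].

Step 1: column multipliers v_i = (∏_{j≠i}(α_i − α_j))^{−1} mod 11.
  i = 1 (α = 4): (4−3)(4−5)(4−8)(4−6) = 1·(−1)·(−4)·(−2) = −8 ≡ 3, so v_1 = 3^{−1} = 4 (mod 11).
  i = 2 (α = 3): (3−4)(3−5)(3−8)(3−6) = (−1)·(−2)·(−5)·(−3) = 30 ≡ 8, so v_2 = 8^{−1} = 7 (mod 11).
  i = 3 (α = 5): (5−4)(5−3)(5−8)(5−6) = 1·2·(−3)·(−1) = 6 ≡ 6, so v_3 = 6^{−1} = 2 (mod 11).
  i = 4 (α = 8): (8−4)(8−3)(8−5)(8−6) = 4·5·3·2 = 120 ≡ 10, so v_4 = 10^{−1} = 10 (mod 11).
  i = 5 (α = 6): (6−4)(6−3)(6−5)(6−8) = 2·3·1·(−2) = −12 ≡ 10, so v_5 = 10^{−1} = 10 (mod 11).
  v = [4, 7, 2, 10, 10].
Step 2: syndromes of r = [5, 2, 9, 6, 0] (all sums mod 11).
  S_0 = Σ v_i r_i = 4·5 + 7·2 + 2·9 + 10·6 + 10·0 = 112 ≡ 2.
  S_1 = Σ v_i α_i r_i = 4·4·5 + 7·3·2 + 2·5·9 + 10·8·6 + 10·6·0 = 692 ≡ 10.
  α_i^2 mod 11 = [5, 9, 3, 9, 3].
  S_2 = Σ v_i α_i^2 r_i = 4·5·5 + 7·9·2 + 2·3·9 + 10·9·6 + 10·3·0 = 820 ≡ 6.
  S = (2, 10, 6) ≠ 0, so r is not a codeword (an error is present).
Step 3: locate the error. For a single error e at position i, S_ℓ = v_i·e·α_i^ℓ, so α_err = S_1/S_0.
  S_0^{−1} = 2^{−1} = 6 (mod 11), so α_err = 10·6 = 60 ≡ 5 = α_3. Error position i = 3.
  Consistency check: S_2/S_1 = 6·10 = 60 ≡ 5 = α_err ✓ (single-error assumption holds).
Step 4: error magnitude e = S_0/v_3 = S_0·∏_{j≠3}(α_3 − α_j) = 2·6 = 12 ≡ 1 (mod 11).
Step 5: correct position 3: c_3 = r_3 − e = 9 − 1 ≡ 8 (mod 11). Hence c = [5, 2, 8, 6, 0].
  Check: interpolating c through the α_i gives m(x) = 4 + 3·x (degree < 2) with m(α_i) = c_i for every i, so c is indeed a codeword.


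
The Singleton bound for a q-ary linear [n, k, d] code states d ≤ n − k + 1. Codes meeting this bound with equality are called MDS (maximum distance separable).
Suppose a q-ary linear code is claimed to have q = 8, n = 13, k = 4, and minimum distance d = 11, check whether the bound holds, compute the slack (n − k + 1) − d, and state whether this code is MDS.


Singleton RHS = n − k + 1 = 10, slack = -1, bound violated (no such code; not MDS).

Singleton bound: d ≤ n − k + 1.
Here n = 13, k = 4, so n − k + 1 = 10.
Given d = 11, check d ≤ 10: NO.
Slack = (n − k + 1) − d = -1.
The slack is negative: d = 11 exceeds n − k + 1 = 10 by 1, so the Singleton bound is violated and no linear [13, 4, 11]_8 code can exist. In particular it is not MDS (MDS requires d = n − k + 1 exactly).
Description: the claimed parameters are [13, 4, 11]_8; such a code would be impossible (violates the Singleton bound).


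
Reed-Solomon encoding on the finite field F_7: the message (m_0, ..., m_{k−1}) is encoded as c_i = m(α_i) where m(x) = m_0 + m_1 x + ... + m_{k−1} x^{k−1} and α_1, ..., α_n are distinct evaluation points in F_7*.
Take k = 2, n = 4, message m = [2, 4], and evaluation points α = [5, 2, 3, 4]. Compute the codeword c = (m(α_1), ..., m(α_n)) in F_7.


c = [1, 3, 0, 4]

Message polynomial: m(x) = 2 + 4·x (mod 7).
For each evaluation point α_i, compute m(α_i) mod 7:
  α_1 = 5: Horner steps 4 → 1, so m(5) = 1.
  α_2 = 2: Horner steps 4 → 3, so m(2) = 3.
  α_3 = 3: Horner steps 4 → 0, so m(3) = 0.
  α_4 = 4: Horner steps 4 → 4, so m(4) = 4.
Codeword c = [1, 3, 0, 4] ∈ F_7^4.


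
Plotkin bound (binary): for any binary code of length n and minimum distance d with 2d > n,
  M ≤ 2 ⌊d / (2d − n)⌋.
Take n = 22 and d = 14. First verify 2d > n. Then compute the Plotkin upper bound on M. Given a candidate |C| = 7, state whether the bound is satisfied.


Plotkin bound M ≤ 4; given |C| = 7 > bound (violated).

Check applicability: 2d = 28, n = 22.
2d − n = 6 > 0, so Plotkin applies.
Compute d/(2d−n) = 14/6 ≈ 2.3333.
⌊d/(2d−n)⌋ = 2.
Plotkin bound: M ≤ 2·2 = 4.
Given |C| = 7, check: VIOLATED.
This |C| is above the Plotkin bound, so no binary code with n = 22, d = 14 and 7 codewords exists.


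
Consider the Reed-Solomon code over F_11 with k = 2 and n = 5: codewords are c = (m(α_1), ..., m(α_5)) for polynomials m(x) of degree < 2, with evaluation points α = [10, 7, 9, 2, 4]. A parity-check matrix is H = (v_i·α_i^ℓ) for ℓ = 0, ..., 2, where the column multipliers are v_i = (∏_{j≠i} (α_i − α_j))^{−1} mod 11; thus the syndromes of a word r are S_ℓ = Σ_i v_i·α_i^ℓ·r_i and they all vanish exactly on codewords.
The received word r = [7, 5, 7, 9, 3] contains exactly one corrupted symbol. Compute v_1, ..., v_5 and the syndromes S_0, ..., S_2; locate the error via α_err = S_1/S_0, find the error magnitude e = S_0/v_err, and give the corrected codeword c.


S = (9, 4, 3), error at position 3, error magnitude e = 8, c = [7, 5, 10, 9, 3].

Step 1: column multipliers v_i = (∏_{j≠i}(α_i − α_j))^{−1} mod 11.
  i = 1 (α = 10): (10−7)(10−9)(10−2)(10−4) = 3·1·8·6 = 144 ≡ 1, so v_1 = 1^{−1} = 1 (mod 11).
  i = 2 (α = 7): (7−10)(7−9)(7−2)(7−4) = (−3)·(−2)·5·3 = 90 ≡ 2, so v_2 = 2^{−1} = 6 (mod 11).
  i = 3 (α = 9): (9−10)(9−7)(9−2)(9−4) = (−1)·2·7·5 = −70 ≡ 7, so v_3 = 7^{−1} = 8 (mod 11).
  i = 4 (α = 2): (2−10)(2−7)(2−9)(2−4) = (−8)·(−5)·(−7)·(−2) = 560 ≡ 10, so v_4 = 10^{−1} = 10 (mod 11).
  i = 5 (α = 4): (4−10)(4−7)(4−9)(4−2) = (−6)·(−3)·(−5)·2 = −180 ≡ 7, so v_5 = 7^{−1} = 8 (mod 11).
  v = [1, 6, 8, 10, 8].
Step 2: syndromes of r = [7, 5, 7, 9, 3] (all sums mod 11).
  S_0 = Σ v_i r_i = 1·7 + 6·5 + 8·7 + 10·9 + 8·3 = 207 ≡ 9.
  S_1 = Σ v_i α_i r_i = 1·10·7 + 6·7·5 + 8·9·7 + 10·2·9 + 8·4·3 = 1060 ≡ 4.
  α_i^2 mod 11 = [1, 5, 4, 4, 5].
  S_2 = Σ v_i α_i^2 r_i = 1·1·7 + 6·5·5 + 8·4·7 + 10·4·9 + 8·5·3 = 861 ≡ 3.
  S = (9, 4, 3) ≠ 0, so r is not a codeword (an error is present).
Step 3: locate the error. For a single error e at position i, S_ℓ = v_i·e·α_i^ℓ, so α_err = S_1/S_0.
  S_0^{−1} = 9^{−1} = 5 (mod 11), so α_err = 4·5 = 20 ≡ 9 = α_3. Error position i = 3.
  Consistency check: S_2/S_1 = 3·3 = 9 ≡ 9 = α_err ✓ (single-error assumption holds).
Step 4: error magnitude e = S_0/v_3 = S_0·∏_{j≠3}(α_3 − α_j) = 9·7 = 63 ≡ 8 (mod 11).
Step 5: correct position 3: c_3 = r_3 − e = 7 − 8 ≡ 10 (mod 11). Hence c = [7, 5, 10, 9, 3].
  Check: interpolating c through the α_i gives m(x) = 4 + 8·x (degree < 2) with m(α_i) = c_i for every i, so c is indeed a codeword.


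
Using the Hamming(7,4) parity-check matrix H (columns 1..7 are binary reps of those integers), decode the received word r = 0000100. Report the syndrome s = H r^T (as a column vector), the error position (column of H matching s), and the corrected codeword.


s = (1, 0, 1)^T, error position = 5, corrected codeword c = 0000000

Compute s = H r^T mod 2 one row at a time:
  s_1 = 0 + 1 + 0 + 0 = 1 ≡ 1 (mod 2).
  s_2 = 0 + 0 + 0 + 0 = 0 ≡ 0 (mod 2).
  s_3 = 0 + 0 + 1 + 0 = 1 ≡ 1 (mod 2).
s = (1, 0, 1)^T — this equals column 5 of H (binary 101), so error is at position 5.
Correct: flip bit 5 of r = 0000100 to get c = 0000000.


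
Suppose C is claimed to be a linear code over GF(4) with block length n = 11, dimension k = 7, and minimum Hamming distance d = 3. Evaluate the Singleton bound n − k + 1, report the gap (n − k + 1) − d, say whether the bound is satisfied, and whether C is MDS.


Singleton RHS = n − k + 1 = 5, slack = 2, bound satisfied, not MDS.

Singleton bound: d ≤ n − k + 1.
Here n = 11, k = 7, so n − k + 1 = 5.
Given d = 3, check d ≤ 5: YES.
Slack = (n − k + 1) − d = 2.
The code is NOT MDS (slack = 2 > 0).
Description: the claimed parameters are [11, 7, 3]_4; such a code would be non-MDS.


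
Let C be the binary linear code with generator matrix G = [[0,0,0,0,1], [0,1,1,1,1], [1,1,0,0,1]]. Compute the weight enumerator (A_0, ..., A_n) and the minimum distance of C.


Weight distribution: A_0 = 1, A_1 = 1, A_2 = 1, A_3 = 3, A_4 = 2. Minimum distance d = 1.

Enumerate all 2^3 = 8 messages m ∈ F_2^3.
For each, compute codeword c = mG in F_2^5, then tally its weight.
  m = 000 → c = 00000, weight = 0.
  m = 100 → c = 00001, weight = 1.
  m = 010 → c = 01111, weight = 4.
  m = 110 → c = 01110, weight = 3.
  m = 001 → c = 11001, weight = 3.
  m = 101 → c = 11000, weight = 2.
  m = 011 → c = 10110, weight = 3.
  m = 111 → c = 10111, weight = 4.
Tally weights:
  weight 0: 1 codewords.
  weight 1: 1 codewords.
  weight 2: 1 codewords.
  weight 3: 3 codewords.
  weight 4: 2 codewords.
Minimum distance d = smallest w > 0 with A_w > 0 = 1.
Sanity: Σ A_w = 8 = 2^3 = 8 ✓.


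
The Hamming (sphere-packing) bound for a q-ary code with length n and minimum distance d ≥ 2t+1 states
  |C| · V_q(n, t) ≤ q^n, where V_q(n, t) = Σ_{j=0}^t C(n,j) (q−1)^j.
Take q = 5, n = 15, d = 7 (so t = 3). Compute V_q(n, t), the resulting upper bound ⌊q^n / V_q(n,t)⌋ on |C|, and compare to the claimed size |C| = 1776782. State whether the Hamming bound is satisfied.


V_q(n, t) = 30861, q^n = 30517578125, Hamming bound = 988871, |C| = 1776782 > bound (violated).

Step 1: Compute V_q(n, t) = Σ_{j=0}^3 C(n, j) (q−1)^j.
  j = 0: C(15,0)·(4)^0 = 1·1 = 1.
  j = 1: C(15,1)·(4)^1 = 15·4 = 60.
  j = 2: C(15,2)·(4)^2 = 105·16 = 1680.
  j = 3: C(15,3)·(4)^3 = 455·64 = 29120.
  V_q(n, t) = 1 + 60 + 1680 + 29120 = 30861.
Step 2: q^n = 5^15 = 30517578125.
Step 3: Hamming bound ⌊q^n / V_q(n,t)⌋ = ⌊30517578125/30861⌋ = 988871.
Step 4: Compare |C| = 1776782 to 988871: violated.
The claimed |C| lies above the Hamming bound, so no 5-ary code of length 15 with d ≥ 7 can have 1776782 codewords.


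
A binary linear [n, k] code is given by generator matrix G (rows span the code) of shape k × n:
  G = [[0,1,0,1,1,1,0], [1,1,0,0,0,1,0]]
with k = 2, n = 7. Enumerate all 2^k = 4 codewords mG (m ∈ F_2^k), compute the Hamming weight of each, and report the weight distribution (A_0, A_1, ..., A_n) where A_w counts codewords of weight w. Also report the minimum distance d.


Weight distribution: A_0 = 1, A_3 = 2, A_4 = 1. Minimum distance d = 3.

Enumerate all 2^2 = 4 messages m ∈ F_2^2.
For each, compute codeword c = mG in F_2^7, then tally its weight.
  m = 00 → c = 0000000, weight = 0.
  m = 10 → c = 0101110, weight = 4.
  m = 01 → c = 1100010, weight = 3.
  m = 11 → c = 1001100, weight = 3.
Tally weights:
  weight 0: 1 codewords.
  weight 3: 2 codewords.
  weight 4: 1 codewords.
Minimum distance d = smallest w > 0 with A_w > 0 = 3.
Sanity: Σ A_w = 4 = 2^2 = 4 ✓.


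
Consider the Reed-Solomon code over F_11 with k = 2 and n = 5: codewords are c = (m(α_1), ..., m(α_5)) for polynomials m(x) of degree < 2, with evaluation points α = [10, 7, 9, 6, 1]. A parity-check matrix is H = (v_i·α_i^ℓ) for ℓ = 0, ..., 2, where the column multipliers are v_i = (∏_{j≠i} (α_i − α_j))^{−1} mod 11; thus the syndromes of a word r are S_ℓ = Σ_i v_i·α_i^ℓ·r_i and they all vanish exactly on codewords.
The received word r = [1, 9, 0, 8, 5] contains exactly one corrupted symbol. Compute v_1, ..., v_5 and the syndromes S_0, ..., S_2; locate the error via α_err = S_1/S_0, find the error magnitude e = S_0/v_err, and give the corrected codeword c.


S = (6, 6, 6), error at position 5, error magnitude e = 2, c = [1, 9, 0, 8, 3].

Step 1: column multipliers v_i = (∏_{j≠i}(α_i − α_j))^{−1} mod 11.
  i = 1 (α = 10): (10−7)(10−9)(10−6)(10−1) = 3·1·4·9 = 108 ≡ 9, so v_1 = 9^{−1} = 5 (mod 11).
  i = 2 (α = 7): (7−10)(7−9)(7−6)(7−1) = (−3)·(−2)·1·6 = 36 ≡ 3, so v_2 = 3^{−1} = 4 (mod 11).
  i = 3 (α = 9): (9−10)(9−7)(9−6)(9−1) = (−1)·2·3·8 = −48 ≡ 7, so v_3 = 7^{−1} = 8 (mod 11).
  i = 4 (α = 6): (6−10)(6−7)(6−9)(6−1) = (−4)·(−1)·(−3)·5 = −60 ≡ 6, so v_4 = 6^{−1} = 2 (mod 11).
  i = 5 (α = 1): (1−10)(1−7)(1−9)(1−6) = (−9)·(−6)·(−8)·(−5) = 2160 ≡ 4, so v_5 = 4^{−1} = 3 (mod 11).
  v = [5, 4, 8, 2, 3].
Step 2: syndromes of r = [1, 9, 0, 8, 5] (all sums mod 11).
  S_0 = Σ v_i r_i = 5·1 + 4·9 + 8·0 + 2·8 + 3·5 = 72 ≡ 6.
  S_1 = Σ v_i α_i r_i = 5·10·1 + 4·7·9 + 8·9·0 + 2·6·8 + 3·1·5 = 413 ≡ 6.
  α_i^2 mod 11 = [1, 5, 4, 3, 1].
  S_2 = Σ v_i α_i^2 r_i = 5·1·1 + 4·5·9 + 8·4·0 + 2·3·8 + 3·1·5 = 248 ≡ 6.
  S = (6, 6, 6) ≠ 0, so r is not a codeword (an error is present).
Step 3: locate the error. For a single error e at position i, S_ℓ = v_i·e·α_i^ℓ, so α_err = S_1/S_0.
  S_0^{−1} = 6^{−1} = 2 (mod 11), so α_err = 6·2 = 12 ≡ 1 = α_5. Error position i = 5.
  Consistency check: S_2/S_1 = 6·2 = 12 ≡ 1 = α_err ✓ (single-error assumption holds).
Step 4: error magnitude e = S_0/v_5 = S_0·∏_{j≠5}(α_5 − α_j) = 6·4 = 24 ≡ 2 (mod 11).
Step 5: correct position 5: c_5 = r_5 − e = 5 − 2 ≡ 3 (mod 11). Hence c = [1, 9, 0, 8, 3].
  Check: interpolating c through the α_i gives m(x) = 2 + 1·x (degree < 2) with m(α_i) = c_i for every i, so c is indeed a codeword.
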